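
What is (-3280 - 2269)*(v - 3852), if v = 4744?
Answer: -4949708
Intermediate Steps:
(-3280 - 2269)*(v - 3852) = (-3280 - 2269)*(4744 - 3852) = -5549*892 = -4949708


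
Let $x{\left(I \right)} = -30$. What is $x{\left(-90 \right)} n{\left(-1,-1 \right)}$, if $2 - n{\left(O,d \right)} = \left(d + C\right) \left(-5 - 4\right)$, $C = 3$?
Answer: $-600$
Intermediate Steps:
$n{\left(O,d \right)} = 29 + 9 d$ ($n{\left(O,d \right)} = 2 - \left(d + 3\right) \left(-5 - 4\right) = 2 - \left(3 + d\right) \left(-9\right) = 2 - \left(-27 - 9 d\right) = 2 + \left(27 + 9 d\right) = 29 + 9 d$)
$x{\left(-90 \right)} n{\left(-1,-1 \right)} = - 30 \left(29 + 9 \left(-1\right)\right) = - 30 \left(29 - 9\right) = \left(-30\right) 20 = -600$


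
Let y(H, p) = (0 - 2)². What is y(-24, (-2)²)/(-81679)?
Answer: -4/81679 ≈ -4.8972e-5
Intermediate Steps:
y(H, p) = 4 (y(H, p) = (-2)² = 4)
y(-24, (-2)²)/(-81679) = 4/(-81679) = 4*(-1/81679) = -4/81679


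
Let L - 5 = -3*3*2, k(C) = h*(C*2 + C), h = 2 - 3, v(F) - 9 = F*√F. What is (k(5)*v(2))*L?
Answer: 1755 + 390*√2 ≈ 2306.5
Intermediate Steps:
v(F) = 9 + F^(3/2) (v(F) = 9 + F*√F = 9 + F^(3/2))
h = -1
k(C) = -3*C (k(C) = -(C*2 + C) = -(2*C + C) = -3*C)
L = -13 (L = 5 - 3*3*2 = 5 - 9*2 = 5 - 18 = -13)
(k(5)*v(2))*L = ((-3*5)*(9 + 2^(3/2)))*(-13) = -15*(9 + 2*√2)*(-13) = (-135 - 30*√2)*(-13) = 1755 + 390*√2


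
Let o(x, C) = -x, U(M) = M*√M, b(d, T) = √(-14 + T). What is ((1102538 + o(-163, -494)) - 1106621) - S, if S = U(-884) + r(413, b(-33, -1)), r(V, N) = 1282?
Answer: -5202 + 1768*I*√221 ≈ -5202.0 + 26283.0*I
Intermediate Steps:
U(M) = M^(3/2)
S = 1282 - 1768*I*√221 (S = (-884)^(3/2) + 1282 = -1768*I*√221 + 1282 = 1282 - 1768*I*√221 ≈ 1282.0 - 26283.0*I)
((1102538 + o(-163, -494)) - 1106621) - S = ((1102538 - 1*(-163)) - 1106621) - (1282 - 1768*I*√221) = ((1102538 + 163) - 1106621) + (-1282 + 1768*I*√221) = (1102701 - 1106621) + (-1282 + 1768*I*√221) = -3920 + (-1282 + 1768*I*√221) = -5202 + 1768*I*√221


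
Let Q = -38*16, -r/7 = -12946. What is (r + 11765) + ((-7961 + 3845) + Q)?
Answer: 97663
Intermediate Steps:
r = 90622 (r = -7*(-12946) = 90622)
Q = -608
(r + 11765) + ((-7961 + 3845) + Q) = (90622 + 11765) + ((-7961 + 3845) - 608) = 102387 + (-4116 - 608) = 102387 - 4724 = 97663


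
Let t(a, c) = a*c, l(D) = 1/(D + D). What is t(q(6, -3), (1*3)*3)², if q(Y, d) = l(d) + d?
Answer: 3249/4 ≈ 812.25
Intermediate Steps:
l(D) = 1/(2*D)
q(Y, d) = d + 1/(2*d) (q(Y, d) = 1/(2*d) + d = d + 1/(2*d))
t(q(6, -3), (1*3)*3)² = ((-3 + (½)/(-3))*((1*3)*3))² = ((-3 + (½)*(-⅓))*(3*3))² = ((-3 - ⅙)*9)² = (-19/6*9)² = (-57/2)² = 3249/4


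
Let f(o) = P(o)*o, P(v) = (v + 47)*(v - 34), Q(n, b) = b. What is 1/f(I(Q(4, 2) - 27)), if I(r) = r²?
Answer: 1/248220000 ≈ 4.0287e-9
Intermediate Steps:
P(v) = (-34 + v)*(47 + v) (P(v) = (47 + v)*(-34 + v) = (-34 + v)*(47 + v))
f(o) = o*(-1598 + o² + 13*o) (f(o) = (-1598 + o² + 13*o)*o = o*(-1598 + o² + 13*o))
1/f(I(Q(4, 2) - 27)) = 1/((2 - 27)²*(-1598 + ((2 - 27)²)² + 13*(2 - 27)²)) = 1/((-25)²*(-1598 + ((-25)²)² + 13*(-25)²)) = 1/(625*(-1598 + 625² + 13*625)) = 1/(625*(-1598 + 390625 + 8125)) = 1/(625*397152) = 1/248220000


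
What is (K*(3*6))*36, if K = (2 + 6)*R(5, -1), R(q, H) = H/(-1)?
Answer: 5184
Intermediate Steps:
R(q, H) = -H (R(q, H) = H*(-1) = -H)
K = 8 (K = (2 + 6)*(-1*(-1)) = 8*1 = 8)
(K*(3*6))*36 = (8*(3*6))*36 = (8*18)*36 = 144*36 = 5184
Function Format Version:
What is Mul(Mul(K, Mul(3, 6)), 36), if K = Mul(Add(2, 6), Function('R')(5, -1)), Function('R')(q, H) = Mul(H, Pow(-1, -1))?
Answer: 5184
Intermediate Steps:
Function('R')(q, H) = Mul(-1, H) (Function('R')(q, H) = Mul(H, -1) = Mul(-1, H))
K = 8 (K = Mul(Add(2, 6), Mul(-1, -1)) = Mul(8, 1) = 8)
Mul(Mul(K, Mul(3, 6)), 36) = Mul(Mul(8, Mul(3, 6)), 36) = Mul(Mul(8, 18), 36) = Mul(144, 36) = 5184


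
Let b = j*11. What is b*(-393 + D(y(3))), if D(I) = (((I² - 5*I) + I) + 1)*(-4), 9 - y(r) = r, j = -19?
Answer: 93005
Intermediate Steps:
y(r) = 9 - r
b = -209 (b = -19*11 = -209)
D(I) = -4 - 4*I² + 16*I (D(I) = ((I² - 4*I) + 1)*(-4) = (1 + I² - 4*I)*(-4) = -4 - 4*I² + 16*I)
b*(-393 + D(y(3))) = -209*(-393 + (-4 - 4*(9 - 1*3)² + 16*(9 - 1*3))) = -209*(-393 + (-4 - 4*(9 - 3)² + 16*(9 - 3))) = -209*(-393 + (-4 - 4*6² + 16*6)) = -209*(-393 + (-4 - 4*36 + 96)) = -209*(-393 + (-4 - 144 + 96)) = -209*(-393 - 52) = -209*(-445) = 93005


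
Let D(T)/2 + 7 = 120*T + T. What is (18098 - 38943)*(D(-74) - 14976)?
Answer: 685758810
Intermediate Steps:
D(T) = -14 + 242*T (D(T) = -14 + 2*(120*T + T) = -14 + 2*(121*T) = -14 + 242*T)
(18098 - 38943)*(D(-74) - 14976) = (18098 - 38943)*((-14 + 242*(-74)) - 14976) = -20845*((-14 - 17908) - 14976) = -20845*(-17922 - 14976) = -20845*(-32898) = 685758810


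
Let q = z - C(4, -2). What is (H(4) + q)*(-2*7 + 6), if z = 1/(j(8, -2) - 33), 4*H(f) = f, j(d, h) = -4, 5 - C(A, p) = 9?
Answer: -1472/37 ≈ -39.784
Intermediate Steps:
C(A, p) = -4 (C(A, p) = 5 - 1*9 = 5 - 9 = -4)
H(f) = f/4
z = -1/37 (z = 1/(-4 - 33) = 1/(-37) = -1/37 ≈ -0.027027)
q = 147/37 (q = -1/37 - 1*(-4) = -1/37 + 4 = 147/37 ≈ 3.9730)
(H(4) + q)*(-2*7 + 6) = ((¼)*4 + 147/37)*(-2*7 + 6) = (1 + 147/37)*(-14 + 6) = (184/37)*(-8) = -1472/37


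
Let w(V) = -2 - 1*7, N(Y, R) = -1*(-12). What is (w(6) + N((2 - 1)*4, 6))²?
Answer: 9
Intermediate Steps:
N(Y, R) = 12
w(V) = -9 (w(V) = -2 - 7 = -9)
(w(6) + N((2 - 1)*4, 6))² = (-9 + 12)² = 3² = 9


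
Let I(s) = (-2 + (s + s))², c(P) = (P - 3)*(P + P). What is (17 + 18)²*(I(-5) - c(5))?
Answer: 151900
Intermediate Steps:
c(P) = 2*P*(-3 + P) (c(P) = (-3 + P)*(2*P) = 2*P*(-3 + P))
I(s) = (-2 + 2*s)²
(17 + 18)²*(I(-5) - c(5)) = (17 + 18)²*(4*(-1 - 5)² - 2*5*(-3 + 5)) = 35²*(4*(-6)² - 2*5*2) = 1225*(4*36 - 1*20) = 1225*(144 - 20) = 1225*124 = 151900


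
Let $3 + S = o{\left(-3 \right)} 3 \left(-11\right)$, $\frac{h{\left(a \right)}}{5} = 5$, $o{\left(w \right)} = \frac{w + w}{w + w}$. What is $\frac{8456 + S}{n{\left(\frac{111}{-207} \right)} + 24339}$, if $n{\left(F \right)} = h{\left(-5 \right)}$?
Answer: $\frac{2105}{6091} \approx 0.34559$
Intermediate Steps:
$o{\left(w \right)} = 1$ ($o{\left(w \right)} = \frac{2 w}{2 w} = 2 w \frac{1}{2 w} = 1$)
$h{\left(a \right)} = 25$ ($h{\left(a \right)} = 5 \cdot 5 = 25$)
$n{\left(F \right)} = 25$
$S = -36$ ($S = -3 + 1 \cdot 3 \left(-11\right) = -3 + 3 \left(-11\right) = -3 - 33 = -36$)
$\frac{8456 + S}{n{\left(\frac{111}{-207} \right)} + 24339} = \frac{8456 - 36}{25 + 24339} = \frac{8420}{24364} = 8420 \cdot \frac{1}{24364} = \frac{2105}{6091}$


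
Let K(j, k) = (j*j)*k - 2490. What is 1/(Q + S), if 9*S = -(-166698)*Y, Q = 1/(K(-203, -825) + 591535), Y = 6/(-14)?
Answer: -33408380/265195720441 ≈ -0.00012598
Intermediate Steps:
Y = -3/7 (Y = 6*(-1/14) = -3/7 ≈ -0.42857)
K(j, k) = -2490 + k*j² (K(j, k) = j²*k - 2490 = k*j² - 2490 = -2490 + k*j²)
Q = -1/33408380 (Q = 1/((-2490 - 825*(-203)²) + 591535) = 1/((-2490 - 825*41209) + 591535) = 1/((-2490 - 33997425) + 591535) = 1/(-33999915 + 591535) = 1/(-33408380) = -1/33408380 ≈ -2.9933e-8)
S = -7938 (S = (-(-166698)*(-3)/7)/9 = (-11907*6)/9 = (⅑)*(-71442) = -7938)
1/(Q + S) = 1/(-1/33408380 - 7938) = 1/(-265195720441/33408380) = -33408380/265195720441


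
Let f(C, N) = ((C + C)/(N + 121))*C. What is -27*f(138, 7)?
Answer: -128547/16 ≈ -8034.2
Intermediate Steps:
f(C, N) = 2*C**2/(121 + N) (f(C, N) = ((2*C)/(121 + N))*C = (2*C/(121 + N))*C = 2*C**2/(121 + N))
-27*f(138, 7) = -54*138**2/(121 + 7) = -54*19044/128 = -27*4761/16 = -128547/16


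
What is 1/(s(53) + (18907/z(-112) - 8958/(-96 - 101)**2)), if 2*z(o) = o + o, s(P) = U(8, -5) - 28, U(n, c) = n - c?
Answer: -620944/114280597 ≈ -0.0054335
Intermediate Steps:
s(P) = -15 (s(P) = (8 - 1*(-5)) - 28 = (8 + 5) - 28 = 13 - 28 = -15)
z(o) = o (z(o) = (o + o)/2 = (2*o)/2 = o)
1/(s(53) + (18907/z(-112) - 8958/(-96 - 101)**2)) = 1/(-15 + (18907/(-112) - 8958/(-96 - 101)**2)) = 1/(-15 + (18907*(-1/112) - 8958/((-197)**2))) = 1/(-15 + (-2701/16 - 8958/38809)) = 1/(-15 - 104966437/620944) = 1/(-114280597/620944) = -620944/114280597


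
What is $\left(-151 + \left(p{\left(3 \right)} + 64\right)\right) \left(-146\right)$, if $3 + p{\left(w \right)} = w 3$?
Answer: $11826$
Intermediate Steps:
$p{\left(w \right)} = -3 + 3 w$ ($p{\left(w \right)} = -3 + w 3 = -3 + 3 w$)
$\left(-151 + \left(p{\left(3 \right)} + 64\right)\right) \left(-146\right) = \left(-151 + \left(\left(-3 + 3 \cdot 3\right) + 64\right)\right) \left(-146\right) = \left(-151 + \left(\left(-3 + 9\right) + 64\right)\right) \left(-146\right) = \left(-151 + \left(6 + 64\right)\right) \left(-146\right) = \left(-151 + 70\right) \left(-146\right) = \left(-81\right) \left(-146\right) = 11826$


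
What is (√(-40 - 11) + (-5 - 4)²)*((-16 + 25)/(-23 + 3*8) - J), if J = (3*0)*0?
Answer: 729 + 9*I*√51 ≈ 729.0 + 64.273*I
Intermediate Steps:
J = 0 (J = 0*0 = 0)
(√(-40 - 11) + (-5 - 4)²)*((-16 + 25)/(-23 + 3*8) - J) = (√(-40 - 11) + (-5 - 4)²)*((-16 + 25)/(-23 + 3*8) - 1*0) = (√(-51) + (-9)²)*(9/(-23 + 24) + 0) = (I*√51 + 81)*(9/1 + 0) = (81 + I*√51)*(9*1 + 0) = (81 + I*√51)*(9 + 0) = (81 + I*√51)*9 = 729 + 9*I*√51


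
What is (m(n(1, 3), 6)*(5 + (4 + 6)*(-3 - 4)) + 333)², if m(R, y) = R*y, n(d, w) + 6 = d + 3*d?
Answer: 1238769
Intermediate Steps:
n(d, w) = -6 + 4*d (n(d, w) = -6 + (d + 3*d) = -6 + 4*d)
(m(n(1, 3), 6)*(5 + (4 + 6)*(-3 - 4)) + 333)² = (((-6 + 4*1)*6)*(5 + (4 + 6)*(-3 - 4)) + 333)² = (((-6 + 4)*6)*(5 + 10*(-7)) + 333)² = ((-2*6)*(5 - 70) + 333)² = (-12*(-65) + 333)² = (780 + 333)² = 1113² = 1238769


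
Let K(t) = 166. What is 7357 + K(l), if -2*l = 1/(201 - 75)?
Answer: 7523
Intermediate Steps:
l = -1/252 (l = -1/(2*(201 - 75)) = -1/2/126 = -1/2*1/126 = -1/252 ≈ -0.0039683)
7357 + K(l) = 7357 + 166 = 7523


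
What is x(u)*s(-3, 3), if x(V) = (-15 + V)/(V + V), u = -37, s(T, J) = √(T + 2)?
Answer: 26*I/37 ≈ 0.7027*I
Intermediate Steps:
s(T, J) = √(2 + T)
x(V) = (-15 + V)/(2*V) (x(V) = (-15 + V)/((2*V)) = (-15 + V)*(1/(2*V)) = (-15 + V)/(2*V))
x(u)*s(-3, 3) = ((½)*(-15 - 37)/(-37))*√(2 - 3) = ((½)*(-1/37)*(-52))*√(-1) = 26*I/37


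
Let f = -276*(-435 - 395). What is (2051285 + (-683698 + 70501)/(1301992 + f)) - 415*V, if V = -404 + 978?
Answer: 2775947753203/1531072 ≈ 1.8131e+6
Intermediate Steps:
V = 574
f = 229080 (f = -276*(-830) = 229080)
(2051285 + (-683698 + 70501)/(1301992 + f)) - 415*V = (2051285 + (-683698 + 70501)/(1301992 + 229080)) - 415*574 = (2051285 - 613197/1531072) - 238210 = 3140664414323/1531072 - 238210 = 2775947753203/1531072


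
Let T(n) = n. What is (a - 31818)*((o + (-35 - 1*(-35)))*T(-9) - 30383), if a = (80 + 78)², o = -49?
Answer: 205222468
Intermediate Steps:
a = 24964 (a = 158² = 24964)
(a - 31818)*((o + (-35 - 1*(-35)))*T(-9) - 30383) = (24964 - 31818)*((-49 + (-35 - 1*(-35)))*(-9) - 30383) = -6854*((-49 + (-35 + 35))*(-9) - 30383) = -6854*((-49 + 0)*(-9) - 30383) = -6854*(-49*(-9) - 30383) = -6854*(441 - 30383) = -6854*(-29942) = 205222468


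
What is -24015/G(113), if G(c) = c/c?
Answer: -24015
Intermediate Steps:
G(c) = 1
-24015/G(113) = -24015/1 = -24015*1 = -24015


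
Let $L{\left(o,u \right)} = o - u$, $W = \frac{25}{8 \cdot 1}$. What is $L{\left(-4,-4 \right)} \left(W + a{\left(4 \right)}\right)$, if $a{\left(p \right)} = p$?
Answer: $0$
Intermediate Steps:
$W = \frac{25}{8} \approx 3.125$
$L{\left(-4,-4 \right)} \left(W + a{\left(4 \right)}\right) = \left(-4 - -4\right) \left(\frac{25}{8} + 4\right) = \left(-4 + 4\right) \frac{57}{8} = 0 \cdot \frac{57}{8} = 0$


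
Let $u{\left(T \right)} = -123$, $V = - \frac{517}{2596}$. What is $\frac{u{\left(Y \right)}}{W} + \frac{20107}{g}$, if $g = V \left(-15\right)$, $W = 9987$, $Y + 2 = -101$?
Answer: $\frac{15796915003}{2346945} \approx 6730.8$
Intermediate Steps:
$Y = -103$ ($Y = -2 - 101 = -103$)
$V = - \frac{47}{236}$ ($V = \left(-517\right) \frac{1}{2596} = - \frac{47}{236} \approx -0.19915$)
$g = \frac{705}{236}$ ($g = \left(- \frac{47}{236}\right) \left(-15\right) = \frac{705}{236} \approx 2.9873$)
$\frac{u{\left(Y \right)}}{W} + \frac{20107}{g} = - \frac{123}{9987} + \frac{20107}{\frac{705}{236}} = \left(-123\right) \frac{1}{9987} + 20107 \cdot \frac{236}{705} = - \frac{41}{3329} + \frac{4745252}{705} = \frac{15796915003}{2346945}$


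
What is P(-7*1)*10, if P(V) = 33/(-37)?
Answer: -330/37 ≈ -8.9189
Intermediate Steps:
P(V) = -33/37 (P(V) = 33*(-1/37) = -33/37)
P(-7*1)*10 = -33/37*10 = -330/37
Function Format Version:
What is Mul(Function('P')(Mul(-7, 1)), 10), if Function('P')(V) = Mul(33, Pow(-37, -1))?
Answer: Rational(-330, 37) ≈ -8.9189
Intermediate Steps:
Function('P')(V) = Rational(-33, 37) (Function('P')(V) = Mul(33, Rational(-1, 37)) = Rational(-33, 37))
Mul(Function('P')(Mul(-7, 1)), 10) = Mul(Rational(-33, 37), 10) = Rational(-330, 37)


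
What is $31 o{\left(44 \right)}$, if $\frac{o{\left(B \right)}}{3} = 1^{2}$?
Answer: $93$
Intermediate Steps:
$o{\left(B \right)} = 3$ ($o{\left(B \right)} = 3 \cdot 1^{2} = 3 \cdot 1 = 3$)
$31 o{\left(44 \right)} = 31 \cdot 3 = 93$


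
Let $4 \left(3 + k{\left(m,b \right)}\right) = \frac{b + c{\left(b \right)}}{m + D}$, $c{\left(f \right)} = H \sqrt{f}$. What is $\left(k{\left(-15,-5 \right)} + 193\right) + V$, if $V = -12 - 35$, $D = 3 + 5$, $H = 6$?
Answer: $\frac{4009}{28} - \frac{3 i \sqrt{5}}{14} \approx 143.18 - 0.47916 i$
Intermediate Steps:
$c{\left(f \right)} = 6 \sqrt{f}$
$D = 8$
$V = -47$ ($V = -12 - 35 = -47$)
$k{\left(m,b \right)} = -3 + \frac{b + 6 \sqrt{b}}{4 \left(8 + m\right)}$ ($k{\left(m,b \right)} = -3 + \frac{\left(b + 6 \sqrt{b}\right) \frac{1}{m + 8}}{4} = -3 + \frac{\left(b + 6 \sqrt{b}\right) \frac{1}{8 + m}}{4} = -3 + \frac{\frac{1}{8 + m} \left(b + 6 \sqrt{b}\right)}{4} = -3 + \frac{b + 6 \sqrt{b}}{4 \left(8 + m\right)}$)
$\left(k{\left(-15,-5 \right)} + 193\right) + V = \left(\frac{-96 - 5 - -180 + 6 \sqrt{-5}}{4 \left(8 - 15\right)} + 193\right) - 47 = \left(\frac{-96 - 5 + 180 + 6 i \sqrt{5}}{4 \left(-7\right)} + 193\right) - 47 = \left(\frac{1}{4} \left(- \frac{1}{7}\right) \left(-96 - 5 + 180 + 6 i \sqrt{5}\right) + 193\right) - 47 = \left(\frac{1}{4} \left(- \frac{1}{7}\right) \left(79 + 6 i \sqrt{5}\right) + 193\right) - 47 = \left(\left(- \frac{79}{28} - \frac{3 i \sqrt{5}}{14}\right) + 193\right) - 47 = \left(\frac{5325}{28} - \frac{3 i \sqrt{5}}{14}\right) - 47 = \frac{4009}{28} - \frac{3 i \sqrt{5}}{14}$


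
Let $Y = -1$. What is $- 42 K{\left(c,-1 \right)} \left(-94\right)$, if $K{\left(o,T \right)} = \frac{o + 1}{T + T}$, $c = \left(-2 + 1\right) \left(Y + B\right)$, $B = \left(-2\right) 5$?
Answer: $-23688$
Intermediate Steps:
$B = -10$
$c = 11$ ($c = \left(-2 + 1\right) \left(-1 - 10\right) = \left(-1\right) \left(-11\right) = 11$)
$K{\left(o,T \right)} = \frac{1 + o}{2 T}$
$- 42 K{\left(c,-1 \right)} \left(-94\right) = - 42 \frac{1 + 11}{2 \left(-1\right)} \left(-94\right) = - 42 \cdot \frac{1}{2} \left(-1\right) 12 \left(-94\right) = \left(-42\right) \left(-6\right) \left(-94\right) = 252 \left(-94\right) = -23688$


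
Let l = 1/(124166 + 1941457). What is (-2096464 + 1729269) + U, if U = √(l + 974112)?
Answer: -367195 + √4156339501718062071/2065623 ≈ -3.6621e+5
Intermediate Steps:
l = 1/2065623 ≈ 4.8411e-7
U = √4156339501718062071/2065623 (U = √(1/2065623 + 974112) = √(2012148151777/2065623) = √4156339501718062071/2065623 ≈ 986.97)
(-2096464 + 1729269) + U = (-2096464 + 1729269) + √4156339501718062071/2065623 = -367195 + √4156339501718062071/2065623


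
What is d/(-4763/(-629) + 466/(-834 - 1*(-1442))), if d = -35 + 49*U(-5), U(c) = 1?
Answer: 382432/227787 ≈ 1.6789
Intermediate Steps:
d = 14 (d = -35 + 49*1 = -35 + 49 = 14)
d/(-4763/(-629) + 466/(-834 - 1*(-1442))) = 14/(-4763/(-629) + 466/(-834 - 1*(-1442))) = 14/(-4763*(-1/629) + 466/(-834 + 1442)) = 14/(4763/629 + 466/608) = 14/(4763/629 + 466*(1/608)) = 14/(4763/629 + 233/304) = 14/(1594509/191216) = 14*(191216/1594509) = 382432/227787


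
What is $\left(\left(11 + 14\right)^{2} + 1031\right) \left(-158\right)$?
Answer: $-261648$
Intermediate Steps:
$\left(\left(11 + 14\right)^{2} + 1031\right) \left(-158\right) = \left(25^{2} + 1031\right) \left(-158\right) = \left(625 + 1031\right) \left(-158\right) = 1656 \left(-158\right) = -261648$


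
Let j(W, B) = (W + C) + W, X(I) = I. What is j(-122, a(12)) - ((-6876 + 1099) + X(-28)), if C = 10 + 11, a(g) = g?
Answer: 5582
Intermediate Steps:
C = 21
j(W, B) = 21 + 2*W (j(W, B) = (W + 21) + W = (21 + W) + W = 21 + 2*W)
j(-122, a(12)) - ((-6876 + 1099) + X(-28)) = (21 + 2*(-122)) - ((-6876 + 1099) - 28) = (21 - 244) - (-5777 - 28) = -223 - 1*(-5805) = -223 + 5805 = 5582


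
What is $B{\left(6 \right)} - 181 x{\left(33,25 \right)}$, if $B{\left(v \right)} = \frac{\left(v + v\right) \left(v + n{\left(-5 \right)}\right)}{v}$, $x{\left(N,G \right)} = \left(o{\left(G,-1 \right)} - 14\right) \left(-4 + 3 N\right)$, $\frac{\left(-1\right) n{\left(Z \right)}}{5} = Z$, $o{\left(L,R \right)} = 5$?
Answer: $154817$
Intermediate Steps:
$n{\left(Z \right)} = - 5 Z$
$x{\left(N,G \right)} = 36 - 27 N$ ($x{\left(N,G \right)} = \left(5 - 14\right) \left(-4 + 3 N\right) = - 9 \left(-4 + 3 N\right) = 36 - 27 N$)
$B{\left(v \right)} = 50 + 2 v$ ($B{\left(v \right)} = \frac{\left(v + v\right) \left(v - -25\right)}{v} = \frac{2 v \left(v + 25\right)}{v} = \frac{2 v \left(25 + v\right)}{v} = 50 + 2 v$)
$B{\left(6 \right)} - 181 x{\left(33,25 \right)} = \left(50 + 2 \cdot 6\right) - 181 \left(36 - 891\right) = \left(50 + 12\right) - 181 \left(36 - 891\right) = 62 - -154755 = 62 + 154755 = 154817$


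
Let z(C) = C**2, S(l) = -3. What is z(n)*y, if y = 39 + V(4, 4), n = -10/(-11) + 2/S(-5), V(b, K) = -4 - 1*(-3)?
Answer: 2432/1089 ≈ 2.2332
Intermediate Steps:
V(b, K) = -1 (V(b, K) = -4 + 3 = -1)
n = 8/33 (n = -10/(-11) + 2/(-3) = -10*(-1/11) + 2*(-1/3) = 10/11 - 2/3 = 8/33 ≈ 0.24242)
y = 38 (y = 39 - 1 = 38)
z(n)*y = (8/33)**2*38 = (64/1089)*38 = 2432/1089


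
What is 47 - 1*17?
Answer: 30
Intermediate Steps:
47 - 1*17 = 47 - 17 = 30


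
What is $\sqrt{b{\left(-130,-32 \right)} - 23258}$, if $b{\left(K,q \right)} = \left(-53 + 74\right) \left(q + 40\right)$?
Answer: $i \sqrt{23090} \approx 151.95 i$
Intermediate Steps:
$b{\left(K,q \right)} = 840 + 21 q$ ($b{\left(K,q \right)} = 21 \left(40 + q\right) = 840 + 21 q$)
$\sqrt{b{\left(-130,-32 \right)} - 23258} = \sqrt{\left(840 + 21 \left(-32\right)\right) - 23258} = \sqrt{\left(840 - 672\right) - 23258} = \sqrt{168 - 23258} = \sqrt{-23090} = i \sqrt{23090}$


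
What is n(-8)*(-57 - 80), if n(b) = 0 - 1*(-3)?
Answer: -411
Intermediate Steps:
n(b) = 3 (n(b) = 0 + 3 = 3)
n(-8)*(-57 - 80) = 3*(-57 - 80) = 3*(-137) = -411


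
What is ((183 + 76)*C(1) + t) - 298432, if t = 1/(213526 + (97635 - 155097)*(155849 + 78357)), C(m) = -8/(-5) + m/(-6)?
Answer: -30084163590007672/100932987345 ≈ -2.9806e+5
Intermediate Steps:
C(m) = 8/5 - m/6 (C(m) = -8*(-1/5) + m*(-1/6) = 8/5 - m/6)
t = -1/13457731646 (t = 1/(213526 - 57462*234206) = 1/(213526 - 13457945172) = 1/(-13457731646) = -1/13457731646 ≈ -7.4307e-11)
((183 + 76)*C(1) + t) - 298432 = ((183 + 76)*(8/5 - 1/6*1) - 1/13457731646) - 298432 = (259*(8/5 - 1/6) - 1/13457731646) - 298432 = (259*(43/30) - 1/13457731646) - 298432 = (11137/30 - 1/13457731646) - 298432 = 37469689335368/100932987345 - 298432 = -30084163590007672/100932987345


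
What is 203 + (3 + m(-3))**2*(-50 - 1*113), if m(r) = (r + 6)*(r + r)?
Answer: -36472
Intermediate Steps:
m(r) = 2*r*(6 + r) (m(r) = (6 + r)*(2*r) = 2*r*(6 + r))
203 + (3 + m(-3))**2*(-50 - 1*113) = 203 + (3 + 2*(-3)*(6 - 3))**2*(-50 - 1*113) = 203 + (3 + 2*(-3)*3)**2*(-50 - 113) = 203 + (3 - 18)**2*(-163) = 203 + (-15)**2*(-163) = 203 + 225*(-163) = 203 - 36675 = -36472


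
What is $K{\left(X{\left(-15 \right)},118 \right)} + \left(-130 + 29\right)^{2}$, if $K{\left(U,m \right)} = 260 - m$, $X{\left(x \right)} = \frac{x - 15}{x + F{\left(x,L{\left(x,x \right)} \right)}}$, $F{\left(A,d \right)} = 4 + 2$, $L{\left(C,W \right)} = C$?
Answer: $10343$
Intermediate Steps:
$F{\left(A,d \right)} = 6$
$X{\left(x \right)} = \frac{-15 + x}{6 + x}$ ($X{\left(x \right)} = \frac{x - 15}{x + 6} = \frac{-15 + x}{6 + x}$)
$K{\left(X{\left(-15 \right)},118 \right)} + \left(-130 + 29\right)^{2} = \left(260 - 118\right) + \left(-130 + 29\right)^{2} = \left(260 - 118\right) + \left(-101\right)^{2} = 142 + 10201 = 10343$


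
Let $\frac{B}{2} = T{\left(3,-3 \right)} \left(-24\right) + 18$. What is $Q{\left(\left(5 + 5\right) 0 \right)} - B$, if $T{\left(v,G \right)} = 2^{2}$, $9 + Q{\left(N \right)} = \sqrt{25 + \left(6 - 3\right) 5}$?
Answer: $147 + 2 \sqrt{10} \approx 153.32$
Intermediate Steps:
$Q{\left(N \right)} = -9 + 2 \sqrt{10}$ ($Q{\left(N \right)} = -9 + \sqrt{25 + \left(6 - 3\right) 5} = -9 + \sqrt{25 + 3 \cdot 5} = -9 + \sqrt{25 + 15} = -9 + \sqrt{40} = -9 + 2 \sqrt{10}$)
$T{\left(v,G \right)} = 4$
$B = -156$ ($B = 2 \left(4 \left(-24\right) + 18\right) = 2 \left(-96 + 18\right) = 2 \left(-78\right) = -156$)
$Q{\left(\left(5 + 5\right) 0 \right)} - B = \left(-9 + 2 \sqrt{10}\right) - -156 = \left(-9 + 2 \sqrt{10}\right) + 156 = 147 + 2 \sqrt{10}$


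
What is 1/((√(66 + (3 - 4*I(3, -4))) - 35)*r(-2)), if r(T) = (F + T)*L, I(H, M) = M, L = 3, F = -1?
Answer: 7/2052 + √85/10260 ≈ 0.0043099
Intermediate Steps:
r(T) = -3 + 3*T (r(T) = (-1 + T)*3 = -3 + 3*T)
1/((√(66 + (3 - 4*I(3, -4))) - 35)*r(-2)) = 1/((√(66 + (3 - 4*(-4))) - 35)*(-3 + 3*(-2))) = 1/((√(66 + (3 + 16)) - 35)*(-3 - 6)) = 1/((√(66 + 19) - 35)*(-9)) = 1/((√85 - 35)*(-9)) = 1/((-35 + √85)*(-9)) = 1/(315 - 9*√85)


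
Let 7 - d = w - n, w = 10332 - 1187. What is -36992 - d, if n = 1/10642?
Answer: -296422269/10642 ≈ -27854.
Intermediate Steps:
n = 1/10642 ≈ 9.3967e-5
w = 9145
d = -97246595/10642 (d = 7 - (9145 - 1*1/10642) = 7 - (9145 - 1/10642) = 7 - 1*97321089/10642 = 7 - 97321089/10642 = -97246595/10642 ≈ -9138.0)
-36992 - d = -36992 - 1*(-97246595/10642) = -36992 + 97246595/10642 = -296422269/10642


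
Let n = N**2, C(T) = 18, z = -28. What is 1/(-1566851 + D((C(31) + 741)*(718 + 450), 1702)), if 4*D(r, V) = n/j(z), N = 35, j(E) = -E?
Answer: -16/25069441 ≈ -6.3823e-7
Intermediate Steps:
n = 1225 (n = 35**2 = 1225)
D(r, V) = 175/16 (D(r, V) = (1225/((-1*(-28))))/4 = (1225/28)/4 = (1225*(1/28))/4 = (1/4)*(175/4) = 175/16)
1/(-1566851 + D((C(31) + 741)*(718 + 450), 1702)) = 1/(-1566851 + 175/16) = 1/(-25069441/16) = -16/25069441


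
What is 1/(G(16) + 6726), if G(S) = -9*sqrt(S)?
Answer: 1/6690 ≈ 0.00014948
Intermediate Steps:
1/(G(16) + 6726) = 1/(-9*sqrt(16) + 6726) = 1/(-9*4 + 6726) = 1/(-36 + 6726) = 1/6690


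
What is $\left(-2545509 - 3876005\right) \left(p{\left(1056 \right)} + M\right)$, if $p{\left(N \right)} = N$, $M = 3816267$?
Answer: $-24512993087022$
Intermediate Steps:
$\left(-2545509 - 3876005\right) \left(p{\left(1056 \right)} + M\right) = \left(-2545509 - 3876005\right) \left(1056 + 3816267\right) = \left(-6421514\right) 3817323 = -24512993087022$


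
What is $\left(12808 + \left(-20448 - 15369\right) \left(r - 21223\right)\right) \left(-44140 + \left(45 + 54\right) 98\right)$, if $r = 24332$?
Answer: $3834404233310$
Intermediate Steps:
$\left(12808 + \left(-20448 - 15369\right) \left(r - 21223\right)\right) \left(-44140 + \left(45 + 54\right) 98\right) = \left(12808 + \left(-20448 - 15369\right) \left(24332 - 21223\right)\right) \left(-44140 + \left(45 + 54\right) 98\right) = \left(12808 - 111355053\right) \left(-44140 + 99 \cdot 98\right) = \left(12808 - 111355053\right) \left(-44140 + 9702\right) = \left(-111342245\right) \left(-34438\right) = 3834404233310$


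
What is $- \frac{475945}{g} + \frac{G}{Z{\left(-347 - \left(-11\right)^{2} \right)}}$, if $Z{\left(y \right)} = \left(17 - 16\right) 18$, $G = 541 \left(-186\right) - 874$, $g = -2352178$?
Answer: $- \frac{119368749995}{21169602} \approx -5638.7$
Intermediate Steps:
$G = -101500$ ($G = -100626 - 874 = -101500$)
$Z{\left(y \right)} = 18$ ($Z{\left(y \right)} = 1 \cdot 18 = 18$)
$- \frac{475945}{g} + \frac{G}{Z{\left(-347 - \left(-11\right)^{2} \right)}} = - \frac{475945}{-2352178} - \frac{101500}{18} = \left(-475945\right) \left(- \frac{1}{2352178}\right) - \frac{50750}{9} = \frac{475945}{2352178} - \frac{50750}{9} = - \frac{119368749995}{21169602}$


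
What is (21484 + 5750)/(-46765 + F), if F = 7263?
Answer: -13617/19751 ≈ -0.68943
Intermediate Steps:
(21484 + 5750)/(-46765 + F) = (21484 + 5750)/(-46765 + 7263) = 27234/(-39502) = 27234*(-1/39502) = -13617/19751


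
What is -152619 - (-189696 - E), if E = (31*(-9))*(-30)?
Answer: 45447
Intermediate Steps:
E = 8370 (E = -279*(-30) = 8370)
-152619 - (-189696 - E) = -152619 - (-189696 - 1*8370) = -152619 - (-189696 - 8370) = -152619 - 1*(-198066) = -152619 + 198066 = 45447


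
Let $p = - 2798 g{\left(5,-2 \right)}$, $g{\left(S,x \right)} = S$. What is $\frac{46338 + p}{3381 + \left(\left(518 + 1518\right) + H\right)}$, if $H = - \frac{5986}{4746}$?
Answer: $\frac{19190451}{3212887} \approx 5.973$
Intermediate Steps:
$H = - \frac{2993}{2373}$ ($H = \left(-5986\right) \frac{1}{4746} = - \frac{2993}{2373} \approx -1.2613$)
$p = -13990$ ($p = \left(-2798\right) 5 = -13990$)
$\frac{46338 + p}{3381 + \left(\left(518 + 1518\right) + H\right)} = \frac{46338 - 13990}{3381 + \left(\left(518 + 1518\right) - \frac{2993}{2373}\right)} = \frac{32348}{3381 + \left(2036 - \frac{2993}{2373}\right)} = \frac{32348}{3381 + \frac{4828435}{2373}} = \frac{32348}{\frac{12851548}{2373}} = 32348 \cdot \frac{2373}{12851548} = \frac{19190451}{3212887}$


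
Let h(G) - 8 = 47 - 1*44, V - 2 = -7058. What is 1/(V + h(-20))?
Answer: -1/7045 ≈ -0.00014194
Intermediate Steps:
V = -7056 (V = 2 - 7058 = -7056)
h(G) = 11 (h(G) = 8 + (47 - 1*44) = 8 + (47 - 44) = 8 + 3 = 11)
1/(V + h(-20)) = 1/(-7056 + 11) = 1/(-7045) = -1/7045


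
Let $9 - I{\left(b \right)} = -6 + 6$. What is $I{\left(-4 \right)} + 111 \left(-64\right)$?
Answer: $-7095$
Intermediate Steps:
$I{\left(b \right)} = 9$ ($I{\left(b \right)} = 9 - \left(-6 + 6\right) = 9 - 0 = 9 + 0 = 9$)
$I{\left(-4 \right)} + 111 \left(-64\right) = 9 + 111 \left(-64\right) = 9 - 7104 = -7095$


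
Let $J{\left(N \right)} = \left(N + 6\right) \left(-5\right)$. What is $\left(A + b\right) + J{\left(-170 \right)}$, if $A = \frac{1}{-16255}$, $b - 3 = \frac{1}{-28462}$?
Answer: $\frac{380760748913}{462649810} \approx 823.0$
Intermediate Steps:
$b = \frac{85385}{28462}$ ($b = 3 + \frac{1}{-28462} = 3 - \frac{1}{28462} = \frac{85385}{28462} \approx 3.0$)
$A = - \frac{1}{16255} \approx -6.152 \cdot 10^{-5}$
$J{\left(N \right)} = -30 - 5 N$ ($J{\left(N \right)} = \left(6 + N\right) \left(-5\right) = -30 - 5 N$)
$\left(A + b\right) + J{\left(-170 \right)} = \left(- \frac{1}{16255} + \frac{85385}{28462}\right) - -820 = \frac{1387904713}{462649810} + \left(-30 + 850\right) = \frac{1387904713}{462649810} + 820 = \frac{380760748913}{462649810}$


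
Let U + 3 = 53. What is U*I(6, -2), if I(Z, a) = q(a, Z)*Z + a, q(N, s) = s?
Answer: 1700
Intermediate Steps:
U = 50 (U = -3 + 53 = 50)
I(Z, a) = a + Z² (I(Z, a) = Z*Z + a = Z² + a = a + Z²)
U*I(6, -2) = 50*(-2 + 6²) = 50*(-2 + 36) = 50*34 = 1700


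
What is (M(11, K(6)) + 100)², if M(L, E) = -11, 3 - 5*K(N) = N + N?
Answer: 7921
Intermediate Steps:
K(N) = ⅗ - 2*N/5 (K(N) = ⅗ - (N + N)/5 = ⅗ - 2*N/5)
(M(11, K(6)) + 100)² = (-11 + 100)² = 89² = 7921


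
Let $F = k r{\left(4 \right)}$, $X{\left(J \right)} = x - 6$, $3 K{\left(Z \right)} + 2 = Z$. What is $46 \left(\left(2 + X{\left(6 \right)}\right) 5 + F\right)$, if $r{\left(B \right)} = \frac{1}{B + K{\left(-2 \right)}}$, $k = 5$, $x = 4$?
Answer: $\frac{345}{4} \approx 86.25$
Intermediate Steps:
$K{\left(Z \right)} = - \frac{2}{3} + \frac{Z}{3}$
$r{\left(B \right)} = \frac{1}{- \frac{4}{3} + B}$ ($r{\left(B \right)} = \frac{1}{B + \left(- \frac{2}{3} + \frac{1}{3} \left(-2\right)\right)} = \frac{1}{B - \frac{4}{3}} = \frac{1}{- \frac{4}{3} + B}$)
$X{\left(J \right)} = -2$ ($X{\left(J \right)} = 4 - 6 = -2$)
$F = \frac{15}{8}$ ($F = 5 \frac{3}{-4 + 3 \cdot 4} = 5 \frac{3}{-4 + 12} = 5 \cdot \frac{3}{8} = \frac{15}{8} \approx 1.875$)
$46 \left(\left(2 + X{\left(6 \right)}\right) 5 + F\right) = 46 \left(\left(2 - 2\right) 5 + \frac{15}{8}\right) = 46 \left(0 \cdot 5 + \frac{15}{8}\right) = 46 \left(0 + \frac{15}{8}\right) = 46 \cdot \frac{15}{8} = \frac{345}{4}$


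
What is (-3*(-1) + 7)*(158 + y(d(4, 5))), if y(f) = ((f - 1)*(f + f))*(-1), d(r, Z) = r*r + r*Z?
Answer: -23620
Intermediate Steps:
d(r, Z) = r**2 + Z*r
y(f) = -2*f*(-1 + f) (y(f) = ((-1 + f)*(2*f))*(-1) = (2*f*(-1 + f))*(-1) = -2*f*(-1 + f))
(-3*(-1) + 7)*(158 + y(d(4, 5))) = (-3*(-1) + 7)*(158 + 2*(4*(5 + 4))*(1 - 4*(5 + 4))) = (3 + 7)*(158 + 2*(4*9)*(1 - 4*9)) = 10*(158 + 2*36*(1 - 1*36)) = 10*(158 + 2*36*(1 - 36)) = 10*(158 + 2*36*(-35)) = 10*(158 - 2520) = 10*(-2362) = -23620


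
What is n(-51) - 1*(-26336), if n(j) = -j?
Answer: 26387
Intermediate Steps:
n(-51) - 1*(-26336) = -1*(-51) - 1*(-26336) = 51 + 26336 = 26387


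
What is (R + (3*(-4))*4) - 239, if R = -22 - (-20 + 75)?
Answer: -364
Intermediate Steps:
R = -77 (R = -22 - 1*55 = -22 - 55 = -77)
(R + (3*(-4))*4) - 239 = (-77 + (3*(-4))*4) - 239 = (-77 - 12*4) - 239 = (-77 - 48) - 239 = -125 - 239 = -364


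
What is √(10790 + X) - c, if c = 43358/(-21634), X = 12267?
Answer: 21679/10817 + √23057 ≈ 153.85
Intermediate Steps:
c = -21679/10817 (c = 43358*(-1/21634) = -21679/10817 ≈ -2.0042)
√(10790 + X) - c = √(10790 + 12267) - 1*(-21679/10817) = √23057 + 21679/10817 = 21679/10817 + √23057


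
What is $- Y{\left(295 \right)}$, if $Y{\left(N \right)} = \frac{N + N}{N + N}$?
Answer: $-1$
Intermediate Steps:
$Y{\left(N \right)} = 1$ ($Y{\left(N \right)} = \frac{2 N}{2 N} = 2 N \frac{1}{2 N} = 1$)
$- Y{\left(295 \right)} = \left(-1\right) 1 = -1$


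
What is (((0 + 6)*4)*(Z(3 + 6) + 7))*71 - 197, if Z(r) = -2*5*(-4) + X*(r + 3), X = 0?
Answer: 79891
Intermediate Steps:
Z(r) = 40 (Z(r) = -2*5*(-4) + 0*(r + 3) = -10*(-4) + 0*(3 + r) = 40 + 0 = 40)
(((0 + 6)*4)*(Z(3 + 6) + 7))*71 - 197 = (((0 + 6)*4)*(40 + 7))*71 - 197 = ((6*4)*47)*71 - 197 = (24*47)*71 - 197 = 1128*71 - 197 = 80088 - 197 = 79891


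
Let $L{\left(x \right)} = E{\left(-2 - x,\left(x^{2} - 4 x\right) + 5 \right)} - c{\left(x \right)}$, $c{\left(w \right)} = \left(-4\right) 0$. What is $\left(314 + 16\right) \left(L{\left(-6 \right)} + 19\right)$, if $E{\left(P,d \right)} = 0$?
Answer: $6270$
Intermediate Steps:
$c{\left(w \right)} = 0$
$L{\left(x \right)} = 0$ ($L{\left(x \right)} = 0 - 0 = 0 + 0 = 0$)
$\left(314 + 16\right) \left(L{\left(-6 \right)} + 19\right) = \left(314 + 16\right) \left(0 + 19\right) = 330 \cdot 19 = 6270$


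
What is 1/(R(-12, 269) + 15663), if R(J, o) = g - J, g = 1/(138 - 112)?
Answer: 26/407551 ≈ 6.3796e-5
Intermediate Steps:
g = 1/26 ≈ 0.038462
R(J, o) = 1/26 - J
1/(R(-12, 269) + 15663) = 1/((1/26 - 1*(-12)) + 15663) = 1/((1/26 + 12) + 15663) = 1/(313/26 + 15663) = 1/(407551/26) = 26/407551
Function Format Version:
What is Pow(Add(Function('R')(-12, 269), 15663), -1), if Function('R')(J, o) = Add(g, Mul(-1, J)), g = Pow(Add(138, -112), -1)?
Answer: Rational(26, 407551) ≈ 6.3796e-5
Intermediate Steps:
g = Rational(1, 26) (g = Pow(26, -1) = Rational(1, 26) ≈ 0.038462)
Function('R')(J, o) = Add(Rational(1, 26), Mul(-1, J))
Pow(Add(Function('R')(-12, 269), 15663), -1) = Pow(Add(Add(Rational(1, 26), Mul(-1, -12)), 15663), -1) = Pow(Add(Add(Rational(1, 26), 12), 15663), -1) = Pow(Add(Rational(313, 26), 15663), -1) = Pow(Rational(407551, 26), -1) = Rational(26, 407551)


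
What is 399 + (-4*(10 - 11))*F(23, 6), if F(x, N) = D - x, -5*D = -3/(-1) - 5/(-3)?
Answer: 4549/15 ≈ 303.27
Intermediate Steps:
D = -14/15 (D = -(-3/(-1) - 5/(-3))/5 = -(-3*(-1) - 5*(-⅓))/5 = -(3 + 5/3)/5 = -⅕*14/3 = -14/15 ≈ -0.93333)
F(x, N) = -14/15 - x
399 + (-4*(10 - 11))*F(23, 6) = 399 + (-4*(10 - 11))*(-14/15 - 1*23) = 399 + (-4*(-1))*(-14/15 - 23) = 399 + 4*(-359/15) = 399 - 1436/15 = 4549/15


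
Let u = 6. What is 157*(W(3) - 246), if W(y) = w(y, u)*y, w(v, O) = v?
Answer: -37209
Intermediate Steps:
W(y) = y² (W(y) = y*y = y²)
157*(W(3) - 246) = 157*(3² - 246) = 157*(9 - 246) = 157*(-237) = -37209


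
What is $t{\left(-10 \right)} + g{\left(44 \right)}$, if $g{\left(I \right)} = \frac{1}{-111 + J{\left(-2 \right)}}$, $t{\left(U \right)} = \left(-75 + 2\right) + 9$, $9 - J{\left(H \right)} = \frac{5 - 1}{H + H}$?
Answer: $- \frac{6465}{101} \approx -64.01$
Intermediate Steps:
$J{\left(H \right)} = 9 - \frac{2}{H}$ ($J{\left(H \right)} = 9 - \frac{5 - 1}{H + H} = 9 - \frac{4}{2 H} = 9 - 4 \frac{1}{2 H} = 9 - \frac{2}{H}$)
$t{\left(U \right)} = -64$ ($t{\left(U \right)} = -73 + 9 = -64$)
$g{\left(I \right)} = - \frac{1}{101}$ ($g{\left(I \right)} = \frac{1}{-111 + \left(9 - \frac{2}{-2}\right)} = \frac{1}{-111 + \left(9 - -1\right)} = \frac{1}{-111 + \left(9 + 1\right)} = \frac{1}{-111 + 10} = \frac{1}{-101} = - \frac{1}{101}$)
$t{\left(-10 \right)} + g{\left(44 \right)} = -64 - \frac{1}{101} = - \frac{6465}{101}$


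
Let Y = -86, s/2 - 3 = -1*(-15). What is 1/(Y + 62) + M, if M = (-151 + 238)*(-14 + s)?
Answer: 45935/24 ≈ 1914.0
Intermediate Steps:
s = 36 (s = 6 + 2*(-1*(-15)) = 6 + 2*15 = 6 + 30 = 36)
M = 1914 (M = (-151 + 238)*(-14 + 36) = 87*22 = 1914)
1/(Y + 62) + M = 1/(-86 + 62) + 1914 = 1/(-24) + 1914 = -1/24 + 1914 = 45935/24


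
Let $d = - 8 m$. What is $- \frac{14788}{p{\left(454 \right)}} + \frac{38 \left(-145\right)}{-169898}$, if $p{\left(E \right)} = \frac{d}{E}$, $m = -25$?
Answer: $- \frac{3752144524}{111775} \approx -33569.0$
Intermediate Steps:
$d = 200$ ($d = \left(-8\right) \left(-25\right) = 200$)
$p{\left(E \right)} = \frac{200}{E}$
$- \frac{14788}{p{\left(454 \right)}} + \frac{38 \left(-145\right)}{-169898} = - \frac{14788}{200 \cdot \frac{1}{454}} + \frac{38 \left(-145\right)}{-169898} = - \frac{14788}{200 \cdot \frac{1}{454}} - - \frac{145}{4471} = - \frac{14788}{\frac{100}{227}} + \frac{145}{4471} = \left(-14788\right) \frac{227}{100} + \frac{145}{4471} = - \frac{839219}{25} + \frac{145}{4471} = - \frac{3752144524}{111775}$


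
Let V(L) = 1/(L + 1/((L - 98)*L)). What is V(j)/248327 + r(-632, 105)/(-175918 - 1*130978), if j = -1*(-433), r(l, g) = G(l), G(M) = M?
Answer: 616089213907819/299168451763808592 ≈ 0.0020593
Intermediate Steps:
r(l, g) = l
j = 433
V(L) = 1/(L + 1/(L*(-98 + L))) (V(L) = 1/(L + 1/((-98 + L)*L)) = 1/(L + 1/(L*(-98 + L))))
V(j)/248327 + r(-632, 105)/(-175918 - 1*130978) = (433*(-98 + 433)/(1 + 433³ - 98*433²))/248327 - 632/(-175918 - 1*130978) = (433*335/(1 + 81182737 - 98*187489))*(1/248327) - 632/(-175918 - 130978) = (433*335/(1 + 81182737 - 18373922))*(1/248327) - 632/(-306896) = (433*335/62808816)*(1/248327) - 632*(-1/306896) = (433*(1/62808816)*335)*(1/248327) + 79/38362 = (145055/62808816)*(1/248327) + 79/38362 = 145055/15597124850832 + 79/38362 = 616089213907819/299168451763808592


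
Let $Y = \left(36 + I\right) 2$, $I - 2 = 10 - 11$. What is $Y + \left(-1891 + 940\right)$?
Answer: $-877$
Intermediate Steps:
$I = 1$ ($I = 2 + \left(10 - 11\right) = 2 - 1 = 1$)
$Y = 74$ ($Y = \left(36 + 1\right) 2 = 37 \cdot 2 = 74$)
$Y + \left(-1891 + 940\right) = 74 + \left(-1891 + 940\right) = 74 - 951 = -877$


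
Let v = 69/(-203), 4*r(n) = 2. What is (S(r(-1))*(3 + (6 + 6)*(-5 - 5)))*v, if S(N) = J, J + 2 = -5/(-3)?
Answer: -2691/203 ≈ -13.256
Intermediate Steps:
r(n) = ½ (r(n) = (¼)*2 = ½)
J = -⅓ (J = -2 - 5/(-3) = -2 - 5*(-⅓) = -2 + 5/3 = -⅓ ≈ -0.33333)
S(N) = -⅓
v = -69/203 (v = 69*(-1/203) = -69/203 ≈ -0.33990)
(S(r(-1))*(3 + (6 + 6)*(-5 - 5)))*v = -(3 + (6 + 6)*(-5 - 5))/3*(-69/203) = -(3 + 12*(-10))/3*(-69/203) = -(3 - 120)/3*(-69/203) = -⅓*(-117)*(-69/203) = 39*(-69/203) = -2691/203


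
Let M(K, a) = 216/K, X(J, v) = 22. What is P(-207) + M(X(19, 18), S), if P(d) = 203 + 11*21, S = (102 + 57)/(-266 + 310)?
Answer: 4882/11 ≈ 443.82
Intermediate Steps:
S = 159/44 ≈ 3.6136
P(d) = 434 (P(d) = 203 + 231 = 434)
P(-207) + M(X(19, 18), S) = 434 + 216/22 = 434 + 216*(1/22) = 434 + 108/11 = 4882/11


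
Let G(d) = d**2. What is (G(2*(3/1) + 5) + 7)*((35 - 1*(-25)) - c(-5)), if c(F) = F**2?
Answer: 4480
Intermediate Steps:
(G(2*(3/1) + 5) + 7)*((35 - 1*(-25)) - c(-5)) = ((2*(3/1) + 5)**2 + 7)*((35 - 1*(-25)) - 1*(-5)**2) = ((2*(3*1) + 5)**2 + 7)*((35 + 25) - 1*25) = ((2*3 + 5)**2 + 7)*(60 - 25) = ((6 + 5)**2 + 7)*35 = (11**2 + 7)*35 = (121 + 7)*35 = 128*35 = 4480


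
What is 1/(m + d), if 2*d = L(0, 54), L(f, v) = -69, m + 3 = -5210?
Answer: -2/10495 ≈ -0.00019057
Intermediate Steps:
m = -5213 (m = -3 - 5210 = -5213)
d = -69/2 (d = (1/2)*(-69) = -69/2 ≈ -34.500)
1/(m + d) = 1/(-5213 - 69/2) = 1/(-10495/2) = -2/10495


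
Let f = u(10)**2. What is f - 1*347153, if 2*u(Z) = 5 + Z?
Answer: -1388387/4 ≈ -3.4710e+5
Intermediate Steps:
u(Z) = 5/2 + Z/2 (u(Z) = (5 + Z)/2 = 5/2 + Z/2)
f = 225/4 (f = (5/2 + (1/2)*10)**2 = (5/2 + 5)**2 = (15/2)**2 = 225/4 ≈ 56.250)
f - 1*347153 = 225/4 - 1*347153 = 225/4 - 347153 = -1388387/4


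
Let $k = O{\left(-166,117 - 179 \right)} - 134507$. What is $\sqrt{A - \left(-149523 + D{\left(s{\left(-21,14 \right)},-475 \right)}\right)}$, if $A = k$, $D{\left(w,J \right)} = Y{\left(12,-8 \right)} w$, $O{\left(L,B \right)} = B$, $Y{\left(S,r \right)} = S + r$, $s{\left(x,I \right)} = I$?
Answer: $\sqrt{14898} \approx 122.06$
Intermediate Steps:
$D{\left(w,J \right)} = 4 w$ ($D{\left(w,J \right)} = \left(12 - 8\right) w = 4 w$)
$k = -134569$ ($k = \left(117 - 179\right) - 134507 = -62 - 134507 = -134569$)
$A = -134569$
$\sqrt{A - \left(-149523 + D{\left(s{\left(-21,14 \right)},-475 \right)}\right)} = \sqrt{-134569 + \left(149523 - 4 \cdot 14\right)} = \sqrt{-134569 + \left(149523 - 56\right)} = \sqrt{-134569 + 149467} = \sqrt{14898}$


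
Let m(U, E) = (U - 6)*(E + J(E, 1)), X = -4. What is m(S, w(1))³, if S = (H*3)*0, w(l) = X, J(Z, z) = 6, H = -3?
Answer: -1728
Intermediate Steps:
w(l) = -4
S = 0 (S = -3*3*0 = -9*0 = 0)
m(U, E) = (-6 + U)*(6 + E) (m(U, E) = (U - 6)*(E + 6) = (-6 + U)*(6 + E))
m(S, w(1))³ = (-36 - 6*(-4) + 6*0 - 4*0)³ = (-36 + 24 + 0 + 0)³ = (-12)³ = -1728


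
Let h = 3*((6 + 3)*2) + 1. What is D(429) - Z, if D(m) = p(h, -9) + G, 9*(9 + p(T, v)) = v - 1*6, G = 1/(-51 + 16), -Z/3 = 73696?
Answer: 23213117/105 ≈ 2.2108e+5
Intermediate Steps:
Z = -221088 (Z = -3*73696 = -221088)
h = 55 (h = 3*(9*2) + 1 = 3*18 + 1 = 54 + 1 = 55)
G = -1/35 (G = 1/(-35) = -1/35 ≈ -0.028571)
p(T, v) = -29/3 + v/9 (p(T, v) = -9 + (v - 1*6)/9 = -9 + (v - 6)/9 = -9 + (-6 + v)/9 = -9 + (-⅔ + v/9) = -29/3 + v/9)
D(m) = -1123/105 (D(m) = (-29/3 + (⅑)*(-9)) - 1/35 = (-29/3 - 1) - 1/35 = -32/3 - 1/35 = -1123/105)
D(429) - Z = -1123/105 - 1*(-221088) = -1123/105 + 221088 = 23213117/105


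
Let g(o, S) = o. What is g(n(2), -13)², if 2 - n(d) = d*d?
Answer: 4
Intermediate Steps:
n(d) = 2 - d² (n(d) = 2 - d*d = 2 - d²)
g(n(2), -13)² = (2 - 1*2²)² = (2 - 1*4)² = (2 - 4)² = (-2)² = 4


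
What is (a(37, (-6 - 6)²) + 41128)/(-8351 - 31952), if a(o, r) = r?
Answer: -41272/40303 ≈ -1.0240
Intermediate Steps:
(a(37, (-6 - 6)²) + 41128)/(-8351 - 31952) = ((-6 - 6)² + 41128)/(-8351 - 31952) = ((-12)² + 41128)/(-40303) = (144 + 41128)*(-1/40303) = 41272*(-1/40303) = -41272/40303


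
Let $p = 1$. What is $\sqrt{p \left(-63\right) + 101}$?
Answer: $\sqrt{38} \approx 6.1644$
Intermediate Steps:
$\sqrt{p \left(-63\right) + 101} = \sqrt{1 \left(-63\right) + 101} = \sqrt{-63 + 101} = \sqrt{38}$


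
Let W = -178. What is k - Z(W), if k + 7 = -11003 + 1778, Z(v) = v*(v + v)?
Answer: -72600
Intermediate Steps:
Z(v) = 2*v² (Z(v) = v*(2*v) = 2*v²)
k = -9232 (k = -7 + (-11003 + 1778) = -7 - 9225 = -9232)
k - Z(W) = -9232 - 2*(-178)² = -9232 - 2*31684 = -9232 - 1*63368 = -9232 - 63368 = -72600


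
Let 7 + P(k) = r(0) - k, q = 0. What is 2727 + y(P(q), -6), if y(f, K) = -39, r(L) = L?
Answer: 2688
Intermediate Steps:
P(k) = -7 - k (P(k) = -7 + (0 - k) = -7 - k)
2727 + y(P(q), -6) = 2727 - 39 = 2688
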